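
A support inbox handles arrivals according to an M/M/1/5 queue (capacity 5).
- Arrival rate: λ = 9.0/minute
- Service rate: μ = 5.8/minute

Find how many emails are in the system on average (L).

ρ = λ/μ = 9.0/5.8 = 1.55172
P₀ = (1-ρ)/(1-ρ^(K+1)) = (1-1.55172)/(1-1.55172^6) = -0.5517/-12.9598 = 0.04257
P_K = P₀×ρ^K = 0.04257 × 1.55172^5 = 0.04257 × 8.9964 = 0.3830
L = ρ[1 - (K+1)ρ^K + Kρ^(K+1)] / [(1-ρ)(1-ρ^(K+1))]
L = 1.55172 × (1 - 6×8.996359 + 5×13.95983) / ((1 - 1.55172) × (1 - 13.95983)) = 3.6505 emails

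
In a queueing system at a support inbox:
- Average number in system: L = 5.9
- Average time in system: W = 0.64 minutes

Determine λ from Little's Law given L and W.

Little's Law: L = λW, so λ = L/W
λ = 5.9/0.64 = 9.2188 emails/minute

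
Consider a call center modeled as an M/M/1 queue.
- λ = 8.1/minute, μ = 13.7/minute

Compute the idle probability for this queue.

ρ = λ/μ = 8.1/13.7 = 0.5912
P(0) = 1 - ρ = 1 - 0.5912 = 0.4088
The server is idle 40.88% of the time.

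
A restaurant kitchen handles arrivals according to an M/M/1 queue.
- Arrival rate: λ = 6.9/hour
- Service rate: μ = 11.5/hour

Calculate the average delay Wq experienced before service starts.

First, compute utilization: ρ = λ/μ = 6.9/11.5 = 0.6000
For M/M/1: Wq = λ/(μ(μ-λ))
Wq = 6.9/(11.5 × (11.5-6.9))
Wq = 6.9/(11.5 × 4.60)
Wq = 0.1304 hours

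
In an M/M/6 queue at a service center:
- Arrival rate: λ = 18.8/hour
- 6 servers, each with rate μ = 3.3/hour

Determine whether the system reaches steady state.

Stability requires ρ = λ/(cμ) < 1
ρ = 18.8/(6 × 3.3) = 18.8/19.80 = 0.9495
Since 0.9495 < 1, the system is STABLE.
The servers are busy 94.95% of the time.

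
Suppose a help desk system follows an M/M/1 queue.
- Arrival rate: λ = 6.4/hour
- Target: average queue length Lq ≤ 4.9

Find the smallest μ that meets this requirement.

For M/M/1: Lq = λ²/(μ(μ-λ))
Need Lq ≤ 4.9, i.e. μ(μ-λ) ≥ λ²/4.9
μ² - 6.4μ - 40.96/4.9 ≥ 0  →  μ² - 6.4μ - 8.35918 ≥ 0
Quadratic formula (positive root): μ = [λ + √(λ² + 4×8.35918)]/2
Discriminant: 40.96 + 4×8.35918 = 74.3967, √74.3967 = 8.6254
μ ≥ (6.4 + 8.6254)/2 = 7.5127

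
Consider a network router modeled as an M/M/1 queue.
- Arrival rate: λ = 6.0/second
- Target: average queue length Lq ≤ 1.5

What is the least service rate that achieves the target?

For M/M/1: Lq = λ²/(μ(μ-λ))
Need Lq ≤ 1.5, i.e. μ(μ-λ) ≥ λ²/1.5
μ² - 6.0μ - 36.00/1.5 ≥ 0  →  μ² - 6.0μ - 24.0000 ≥ 0
Quadratic formula (positive root): μ = [λ + √(λ² + 4×24.0000)]/2
Discriminant: 36.00 + 4×24.0000 = 132.0000, √132.0000 = 11.4891
μ ≥ (6.0 + 11.4891)/2 = 8.7446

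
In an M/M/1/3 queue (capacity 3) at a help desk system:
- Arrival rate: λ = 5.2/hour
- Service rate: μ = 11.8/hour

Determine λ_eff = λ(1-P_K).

ρ = λ/μ = 5.2/11.8 = 0.44068
P₀ = (1-ρ)/(1-ρ^(K+1)) = (1-0.44068)/(1-0.44068^4) = 0.5593/0.9623 = 0.5812
P_K = P₀×ρ^K = 0.5812 × 0.44068^3 = 0.5812 × 0.08558 = 0.04974
λ_eff = λ(1-P_K) = 5.2 × (1 - 0.049742) = 5.2 × 0.950258 = 4.9413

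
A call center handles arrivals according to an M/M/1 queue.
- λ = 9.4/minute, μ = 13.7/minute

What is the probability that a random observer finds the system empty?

ρ = λ/μ = 9.4/13.7 = 0.6861
P(0) = 1 - ρ = 1 - 0.6861 = 0.3139
The server is idle 31.39% of the time.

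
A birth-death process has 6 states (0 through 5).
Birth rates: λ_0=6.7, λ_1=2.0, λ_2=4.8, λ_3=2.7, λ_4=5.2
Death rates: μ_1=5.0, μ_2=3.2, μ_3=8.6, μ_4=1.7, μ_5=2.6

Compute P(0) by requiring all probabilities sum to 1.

Ratios P(n)/P(0) = (λ₀···λₙ₋₁)/(μ₁···μₙ):
P(1)/P(0) = (6.7)/(5.0) = 1.3400
P(2)/P(0) = (6.7×2.0)/(5.0×3.2) = 0.83750
P(3)/P(0) = (6.7×2.0×4.8)/(5.0×3.2×8.6) = 0.46744
P(4)/P(0) = (6.7×2.0×4.8×2.7)/(5.0×3.2×8.6×1.7) = 0.74241
P(5)/P(0) = (6.7×2.0×4.8×2.7×5.2)/(5.0×3.2×8.6×1.7×2.6) = 1.4848

Normalization: ∑ P(n) = 1
P(0) × (1.0000 + 1.3400 + 0.83750 + 0.46744 + 0.74241 + 1.4848) = 1
P(0) × 5.8722 = 1
P(0) = 1/5.8722 = 0.1703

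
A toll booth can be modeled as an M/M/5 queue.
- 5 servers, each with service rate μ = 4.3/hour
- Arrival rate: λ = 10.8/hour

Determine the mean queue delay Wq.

Traffic intensity: ρ = λ/(cμ) = 10.8/(5×4.3) = 0.5023
Since ρ = 0.5023 < 1, system is stable.
Offered load a = λ/μ = cρ = 10.8/4.3 = 2.5116
P₀ = [ Σₙ₌₀^4 aⁿ/n! + a^5/(5!(1-ρ)) ]⁻¹
Σ = a^0/0! + a^1/1! + a^2/2! + a^3/3! + a^4/4! = 1.0000 + 2.5116 + 3.1541 + 2.6407 + 1.6581 = 10.9645
a^5/(5!(1-ρ)) = 99.9486/(120 × 0.49767) = 1.6736
P₀ = 1/(10.9645 + 1.6736) = 0.07913
Lq = P₀·a^5·ρ / (5!(1-ρ)²) = 0.07913 × 99.9486 × 0.5023 / (120 × 0.2477) = 0.1337
Wq = Lq/λ = 0.1337/10.8 = 0.01238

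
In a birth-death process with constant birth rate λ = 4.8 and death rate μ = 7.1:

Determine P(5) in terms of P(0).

For constant rates: P(n)/P(0) = (λ/μ)^n
P(5)/P(0) = (4.8/7.1)^5 = 0.67606^5 = 0.1412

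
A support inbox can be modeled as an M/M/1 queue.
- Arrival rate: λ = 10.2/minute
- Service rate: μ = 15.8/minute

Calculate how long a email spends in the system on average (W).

First, compute utilization: ρ = λ/μ = 10.2/15.8 = 0.6456
For M/M/1: W = 1/(μ-λ)
W = 1/(15.8-10.2) = 1/5.60
W = 0.1786 minutes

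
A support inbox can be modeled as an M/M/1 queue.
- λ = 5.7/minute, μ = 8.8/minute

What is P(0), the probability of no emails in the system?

ρ = λ/μ = 5.7/8.8 = 0.6477
P(0) = 1 - ρ = 1 - 0.6477 = 0.3523
The server is idle 35.23% of the time.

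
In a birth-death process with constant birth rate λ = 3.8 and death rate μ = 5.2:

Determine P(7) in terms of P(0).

For constant rates: P(n)/P(0) = (λ/μ)^n
P(7)/P(0) = (3.8/5.2)^7 = 0.7308^7 = 0.1113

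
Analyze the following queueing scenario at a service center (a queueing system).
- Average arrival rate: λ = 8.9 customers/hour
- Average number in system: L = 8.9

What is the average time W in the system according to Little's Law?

Little's Law: L = λW, so W = L/λ
W = 8.9/8.9 = 1.0000 hours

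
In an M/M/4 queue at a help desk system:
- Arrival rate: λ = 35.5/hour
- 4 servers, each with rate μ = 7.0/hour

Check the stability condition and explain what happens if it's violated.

Stability requires ρ = λ/(cμ) < 1
ρ = 35.5/(4 × 7.0) = 35.5/28.00 = 1.2679
Since 1.2679 ≥ 1, the system is UNSTABLE.
Need c > λ/μ = 35.5/7.0 = 5.07.
Minimum servers needed: c = 6.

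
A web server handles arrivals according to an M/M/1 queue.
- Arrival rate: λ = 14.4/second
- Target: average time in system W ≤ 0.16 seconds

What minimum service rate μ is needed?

For M/M/1: W = 1/(μ-λ)
Need W ≤ 0.16, so 1/(μ-λ) ≤ 0.16
μ - λ ≥ 1/0.16 = 6.2500
μ ≥ 14.4 + 6.2500 = 20.6500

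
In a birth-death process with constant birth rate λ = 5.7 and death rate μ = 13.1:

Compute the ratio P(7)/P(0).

For constant rates: P(n)/P(0) = (λ/μ)^n
P(7)/P(0) = (5.7/13.1)^7 = 0.43511^7 = 0.002953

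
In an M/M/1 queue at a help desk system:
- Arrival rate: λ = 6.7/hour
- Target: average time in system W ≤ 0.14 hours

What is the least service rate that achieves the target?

For M/M/1: W = 1/(μ-λ)
Need W ≤ 0.14, so 1/(μ-λ) ≤ 0.14
μ - λ ≥ 1/0.14 = 7.1429
μ ≥ 6.7 + 7.1429 = 13.8429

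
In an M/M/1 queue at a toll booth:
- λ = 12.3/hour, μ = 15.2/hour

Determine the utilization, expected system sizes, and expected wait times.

Step 1: ρ = λ/μ = 12.3/15.2 = 0.8092
Step 2: L = λ/(μ-λ) = 12.3/2.90 = 4.2414
Step 3: Lq = λ²/(μ(μ-λ)) = 151.29/(15.2×2.90) = 3.4322
Step 4: W = 1/(μ-λ) = 1/2.90 = 0.34483
Step 5: Wq = λ/(μ(μ-λ)) = 12.3/(15.2×2.90) = 0.2790
Step 6: P(0) = 1-ρ = 0.1908
Verify: L = λW = 12.3×0.34483 = 4.2414 ✔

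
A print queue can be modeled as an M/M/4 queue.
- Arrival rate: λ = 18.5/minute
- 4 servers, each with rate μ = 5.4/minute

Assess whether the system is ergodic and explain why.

Stability requires ρ = λ/(cμ) < 1
ρ = 18.5/(4 × 5.4) = 18.5/21.60 = 0.8565
Since 0.8565 < 1, the system is STABLE.
The servers are busy 85.65% of the time.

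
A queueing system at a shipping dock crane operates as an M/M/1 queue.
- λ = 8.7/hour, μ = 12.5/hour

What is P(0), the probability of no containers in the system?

ρ = λ/μ = 8.7/12.5 = 0.6960
P(0) = 1 - ρ = 1 - 0.6960 = 0.3040
The server is idle 30.40% of the time.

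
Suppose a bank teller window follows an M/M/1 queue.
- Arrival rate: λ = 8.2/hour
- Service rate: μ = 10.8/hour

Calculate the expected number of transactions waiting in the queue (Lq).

ρ = λ/μ = 8.2/10.8 = 0.7593
For M/M/1: Lq = λ²/(μ(μ-λ))
Lq = 67.24/(10.8 × 2.60)
Lq = 2.3946 transactions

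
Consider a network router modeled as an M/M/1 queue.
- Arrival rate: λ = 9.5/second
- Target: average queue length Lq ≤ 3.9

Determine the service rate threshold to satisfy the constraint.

For M/M/1: Lq = λ²/(μ(μ-λ))
Need Lq ≤ 3.9, i.e. μ(μ-λ) ≥ λ²/3.9
μ² - 9.5μ - 90.25/3.9 ≥ 0  →  μ² - 9.5μ - 23.14103 ≥ 0
Quadratic formula (positive root): μ = [λ + √(λ² + 4×23.14103)]/2
Discriminant: 90.25 + 4×23.14103 = 182.8141, √182.8141 = 13.5209
μ ≥ (9.5 + 13.5209)/2 = 11.5104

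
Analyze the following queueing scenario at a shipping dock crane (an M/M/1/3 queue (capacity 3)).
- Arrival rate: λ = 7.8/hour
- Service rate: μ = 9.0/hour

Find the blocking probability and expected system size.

ρ = λ/μ = 7.8/9.0 = 0.86667
P₀ = (1-ρ)/(1-ρ^(K+1)) = (1-0.86667)/(1-0.86667^4) = 0.1333/0.4358 = 0.3059
P_K = P₀×ρ^K = 0.3059 × 0.86667^3 = 0.3059 × 0.6510 = 0.1991
Blocking probability P_3 = 0.1991 (19.91%)
L = ρ[1 - (K+1)ρ^K + Kρ^(K+1)] / [(1-ρ)(1-ρ^(K+1))]
L = 0.86667 × (1 - 4×0.650970 + 3×0.564177) / ((1 - 0.86667) × (1 - 0.564177)) = 1.3222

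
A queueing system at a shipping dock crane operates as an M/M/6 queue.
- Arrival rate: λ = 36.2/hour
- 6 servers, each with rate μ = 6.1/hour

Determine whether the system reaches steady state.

Stability requires ρ = λ/(cμ) < 1
ρ = 36.2/(6 × 6.1) = 36.2/36.60 = 0.9891
Since 0.9891 < 1, the system is STABLE.
The servers are busy 98.91% of the time.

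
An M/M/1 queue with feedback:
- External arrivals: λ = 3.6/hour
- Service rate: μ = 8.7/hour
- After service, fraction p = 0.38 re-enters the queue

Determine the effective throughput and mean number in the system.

Effective arrival rate: λ_eff = λ/(1-p) = 3.6/(1-0.38) = 3.6/0.62 = 5.8065
ρ = λ_eff/μ = 5.8065/8.7 = 0.66741
L = ρ/(1-ρ) = 0.66741/(1-0.66741) = 2.0067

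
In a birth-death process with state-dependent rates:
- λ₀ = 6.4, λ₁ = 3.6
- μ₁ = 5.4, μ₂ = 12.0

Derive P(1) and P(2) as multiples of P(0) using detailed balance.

Balance equations:
State 0: λ₀P₀ = μ₁P₁ → P₁ = (λ₀/μ₁)P₀ = (6.4/5.4)P₀ = 1.1852P₀
State 1: P₂ = (λ₀λ₁)/(μ₁μ₂)P₀ = (6.4×3.6)/(5.4×12.0)P₀ = 0.3556P₀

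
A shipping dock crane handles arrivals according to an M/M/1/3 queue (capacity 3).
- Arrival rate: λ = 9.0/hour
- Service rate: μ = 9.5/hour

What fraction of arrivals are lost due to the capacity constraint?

ρ = λ/μ = 9.0/9.5 = 0.9474
P₀ = (1-ρ)/(1-ρ^(K+1)) = (1-0.9474)/(1-0.9474^4) = 0.05260/0.1944 = 0.2706
P_K = P₀×ρ^K = 0.2706 × 0.9474^3 = 0.2706 × 0.8504 = 0.2301
Blocking probability = 23.01%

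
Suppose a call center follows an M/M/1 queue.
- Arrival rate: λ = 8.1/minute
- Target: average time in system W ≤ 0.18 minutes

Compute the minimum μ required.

For M/M/1: W = 1/(μ-λ)
Need W ≤ 0.18, so 1/(μ-λ) ≤ 0.18
μ - λ ≥ 1/0.18 = 5.5556
μ ≥ 8.1 + 5.5556 = 13.6556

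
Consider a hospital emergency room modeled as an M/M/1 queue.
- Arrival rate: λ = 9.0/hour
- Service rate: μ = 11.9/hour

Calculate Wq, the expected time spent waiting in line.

First, compute utilization: ρ = λ/μ = 9.0/11.9 = 0.7563
For M/M/1: Wq = λ/(μ(μ-λ))
Wq = 9.0/(11.9 × (11.9-9.0))
Wq = 9.0/(11.9 × 2.90)
Wq = 0.2608 hours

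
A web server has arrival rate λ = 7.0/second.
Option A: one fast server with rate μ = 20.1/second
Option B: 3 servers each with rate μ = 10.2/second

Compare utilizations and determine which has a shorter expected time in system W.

Option A: single server μ = 20.1 (M/M/1)
  ρ_A = 7.0/20.1 = 0.3483
  W_A = 1/(μ-λ) = 1/(20.1-7.0) = 1/13.10 = 0.07634

Option B: 3 servers μ = 10.2 (M/M/3)
  ρ_B = λ/(cμ) = 7.0/(3×10.2) = 0.2288
  Offered load a = λ/μ = cρ = 7.0/10.2 = 0.6863
  P₀ = [ Σₙ₌₀^2 aⁿ/n! + a^3/(3!(1-ρ)) ]⁻¹
  Σ = a^0/0! + a^1/1! + a^2/2! = 1.0000 + 0.6863 + 0.2355 = 1.9218
  a^3/(3!(1-ρ)) = 0.3232/(6 × 0.7712) = 0.06985
  P₀ = 1/(1.9218 + 0.06985) = 0.5021
  Lq = P₀·a^3·ρ / (3!(1-ρ)²) = 0.5021 × 0.3232 × 0.2288 / (6 × 0.5948) = 0.01040
  Wq_B = Lq/λ = 0.01040/7.0 = 0.001486
  W_B = Wq_B + 1/μ = 0.001486 + 0.09804 = 0.09953

Since W_A = 0.07634 < W_B = 0.09953, Option A (single fast server) has the shorter time in system.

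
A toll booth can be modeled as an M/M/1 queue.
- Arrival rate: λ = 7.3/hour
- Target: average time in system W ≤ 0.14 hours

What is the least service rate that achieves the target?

For M/M/1: W = 1/(μ-λ)
Need W ≤ 0.14, so 1/(μ-λ) ≤ 0.14
μ - λ ≥ 1/0.14 = 7.1429
μ ≥ 7.3 + 7.1429 = 14.4429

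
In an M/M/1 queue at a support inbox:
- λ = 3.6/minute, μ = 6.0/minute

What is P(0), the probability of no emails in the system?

ρ = λ/μ = 3.6/6.0 = 0.6000
P(0) = 1 - ρ = 1 - 0.6000 = 0.4000
The server is idle 40.00% of the time.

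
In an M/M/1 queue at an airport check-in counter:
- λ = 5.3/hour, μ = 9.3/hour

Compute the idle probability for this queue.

ρ = λ/μ = 5.3/9.3 = 0.5699
P(0) = 1 - ρ = 1 - 0.5699 = 0.4301
The server is idle 43.01% of the time.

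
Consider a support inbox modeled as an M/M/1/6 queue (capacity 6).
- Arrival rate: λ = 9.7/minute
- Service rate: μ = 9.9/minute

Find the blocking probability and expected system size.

ρ = λ/μ = 9.7/9.9 = 0.979798
P₀ = (1-ρ)/(1-ρ^(K+1)) = (1-0.979798)/(1-0.979798^7) = 0.02020/0.1331 = 0.1518
P_K = P₀×ρ^K = 0.1518 × 0.979798^6 = 0.1518 × 0.8847 = 0.1343
Blocking probability P_6 = 0.1343 (13.43%)
L = ρ[1 - (K+1)ρ^K + Kρ^(K+1)] / [(1-ρ)(1-ρ^(K+1))]
L = 0.979798 × (1 - 7×0.88474739 + 6×0.86687373) / ((1 - 0.979798) × (1 - 0.86687373)) = 2.9184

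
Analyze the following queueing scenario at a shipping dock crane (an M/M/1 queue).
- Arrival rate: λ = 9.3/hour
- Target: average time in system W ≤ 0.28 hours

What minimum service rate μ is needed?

For M/M/1: W = 1/(μ-λ)
Need W ≤ 0.28, so 1/(μ-λ) ≤ 0.28
μ - λ ≥ 1/0.28 = 3.5714
μ ≥ 9.3 + 3.5714 = 12.8714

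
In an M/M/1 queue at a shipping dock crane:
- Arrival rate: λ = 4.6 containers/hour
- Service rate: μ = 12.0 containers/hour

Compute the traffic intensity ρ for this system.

Server utilization: ρ = λ/μ
ρ = 4.6/12.0 = 0.3833
The server is busy 38.33% of the time.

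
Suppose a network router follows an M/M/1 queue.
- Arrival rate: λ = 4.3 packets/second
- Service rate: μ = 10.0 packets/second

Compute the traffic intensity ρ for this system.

Server utilization: ρ = λ/μ
ρ = 4.3/10.0 = 0.4300
The server is busy 43.00% of the time.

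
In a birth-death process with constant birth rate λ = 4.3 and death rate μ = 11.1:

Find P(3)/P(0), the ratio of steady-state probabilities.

For constant rates: P(n)/P(0) = (λ/μ)^n
P(3)/P(0) = (4.3/11.1)^3 = 0.387387^3 = 0.05813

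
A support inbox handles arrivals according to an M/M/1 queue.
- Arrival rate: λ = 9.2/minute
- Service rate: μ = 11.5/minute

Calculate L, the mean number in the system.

ρ = λ/μ = 9.2/11.5 = 0.8000
For M/M/1: L = λ/(μ-λ)
L = 9.2/(11.5-9.2) = 9.2/2.30
L = 4.0000 emails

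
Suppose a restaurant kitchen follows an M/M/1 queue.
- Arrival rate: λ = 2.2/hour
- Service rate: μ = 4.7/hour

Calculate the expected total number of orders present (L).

ρ = λ/μ = 2.2/4.7 = 0.4681
For M/M/1: L = λ/(μ-λ)
L = 2.2/(4.7-2.2) = 2.2/2.50
L = 0.8800 orders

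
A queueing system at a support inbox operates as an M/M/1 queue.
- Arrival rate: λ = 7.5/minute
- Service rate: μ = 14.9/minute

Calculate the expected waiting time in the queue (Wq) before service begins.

First, compute utilization: ρ = λ/μ = 7.5/14.9 = 0.5034
For M/M/1: Wq = λ/(μ(μ-λ))
Wq = 7.5/(14.9 × (14.9-7.5))
Wq = 7.5/(14.9 × 7.40)
Wq = 0.06802 minutes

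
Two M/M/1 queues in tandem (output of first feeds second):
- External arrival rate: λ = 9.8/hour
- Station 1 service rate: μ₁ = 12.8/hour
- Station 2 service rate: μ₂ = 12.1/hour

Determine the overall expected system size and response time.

By Jackson's theorem, each station behaves as independent M/M/1.
Station 1: ρ₁ = 9.8/12.8 = 0.7656, L₁ = ρ₁/(1-ρ₁) = λ/(μ₁-λ) = 9.8/3.00 = 3.26667
Station 2: ρ₂ = 9.8/12.1 = 0.8099, L₂ = ρ₂/(1-ρ₂) = λ/(μ₂-λ) = 9.8/2.30 = 4.26087
Total: L = L₁ + L₂ = 3.26667 + 4.26087 = 7.5275
W = L/λ = 7.5275/9.8 = 0.7681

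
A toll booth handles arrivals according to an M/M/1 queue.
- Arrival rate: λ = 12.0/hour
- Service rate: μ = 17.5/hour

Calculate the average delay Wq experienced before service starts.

First, compute utilization: ρ = λ/μ = 12.0/17.5 = 0.6857
For M/M/1: Wq = λ/(μ(μ-λ))
Wq = 12.0/(17.5 × (17.5-12.0))
Wq = 12.0/(17.5 × 5.50)
Wq = 0.1247 hours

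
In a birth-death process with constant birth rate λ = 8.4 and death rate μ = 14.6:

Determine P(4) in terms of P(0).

For constant rates: P(n)/P(0) = (λ/μ)^n
P(4)/P(0) = (8.4/14.6)^4 = 0.57534^4 = 0.1096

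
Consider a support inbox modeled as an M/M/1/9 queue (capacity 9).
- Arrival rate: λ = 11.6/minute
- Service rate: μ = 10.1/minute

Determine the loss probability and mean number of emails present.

ρ = λ/μ = 11.6/10.1 = 1.14851
P₀ = (1-ρ)/(1-ρ^(K+1)) = (1-1.14851)/(1-1.14851^10) = -0.1485/-2.9934 = 0.04961
P_K = P₀×ρ^K = 0.04961 × 1.14851^9 = 0.04961 × 3.4771 = 0.1725
Blocking probability P_9 = 0.1725 (17.25%)
L = ρ[1 - (K+1)ρ^K + Kρ^(K+1)] / [(1-ρ)(1-ρ^(K+1))]
L = 1.14851 × (1 - 10×3.47707 + 9×3.99345) / ((1 - 1.14851) × (1 - 3.99345)) = 5.6071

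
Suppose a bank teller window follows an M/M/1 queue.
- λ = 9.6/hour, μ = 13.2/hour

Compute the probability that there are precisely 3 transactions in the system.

ρ = λ/μ = 9.6/13.2 = 0.7273
P(n) = (1-ρ)ρⁿ
P(3) = (1-0.7273) × 0.7273^3
P(3) = 0.2727 × 0.3847
P(3) = 0.1049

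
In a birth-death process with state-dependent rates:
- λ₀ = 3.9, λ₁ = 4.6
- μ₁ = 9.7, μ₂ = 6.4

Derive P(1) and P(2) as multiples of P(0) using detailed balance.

Balance equations:
State 0: λ₀P₀ = μ₁P₁ → P₁ = (λ₀/μ₁)P₀ = (3.9/9.7)P₀ = 0.4021P₀
State 1: P₂ = (λ₀λ₁)/(μ₁μ₂)P₀ = (3.9×4.6)/(9.7×6.4)P₀ = 0.2890P₀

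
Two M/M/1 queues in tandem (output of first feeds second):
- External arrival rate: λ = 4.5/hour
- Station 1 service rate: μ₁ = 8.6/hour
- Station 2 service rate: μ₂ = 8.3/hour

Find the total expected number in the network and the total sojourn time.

By Jackson's theorem, each station behaves as independent M/M/1.
Station 1: ρ₁ = 4.5/8.6 = 0.5233, L₁ = ρ₁/(1-ρ₁) = λ/(μ₁-λ) = 4.5/4.10 = 1.0976
Station 2: ρ₂ = 4.5/8.3 = 0.5422, L₂ = ρ₂/(1-ρ₂) = λ/(μ₂-λ) = 4.5/3.80 = 1.1842
Total: L = L₁ + L₂ = 1.0976 + 1.1842 = 2.2818
W = L/λ = 2.2818/4.5 = 0.5071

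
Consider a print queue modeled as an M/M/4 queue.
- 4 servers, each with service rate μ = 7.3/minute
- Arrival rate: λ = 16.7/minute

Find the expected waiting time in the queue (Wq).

Traffic intensity: ρ = λ/(cμ) = 16.7/(4×7.3) = 0.5719
Since ρ = 0.5719 < 1, system is stable.
Offered load a = λ/μ = cρ = 16.7/7.3 = 2.2877
P₀ = [ Σₙ₌₀^3 aⁿ/n! + a^4/(4!(1-ρ)) ]⁻¹
Σ = a^0/0! + a^1/1! + a^2/2! + a^3/3! = 1.0000 + 2.2877 + 2.6167 + 1.9954 = 7.8998
a^4/(4!(1-ρ)) = 27.3889/(24 × 0.42808) = 2.6659
P₀ = 1/(7.8998 + 2.6659) = 0.09465
Lq = P₀·a^4·ρ / (4!(1-ρ)²) = 0.094646 × 27.3889 × 0.57192 / (24 × 0.18325) = 0.3371
Wq = Lq/λ = 0.3371/16.7 = 0.02019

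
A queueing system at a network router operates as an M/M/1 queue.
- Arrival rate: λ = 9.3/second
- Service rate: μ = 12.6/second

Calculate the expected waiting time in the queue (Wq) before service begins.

First, compute utilization: ρ = λ/μ = 9.3/12.6 = 0.7381
For M/M/1: Wq = λ/(μ(μ-λ))
Wq = 9.3/(12.6 × (12.6-9.3))
Wq = 9.3/(12.6 × 3.30)
Wq = 0.2237 seconds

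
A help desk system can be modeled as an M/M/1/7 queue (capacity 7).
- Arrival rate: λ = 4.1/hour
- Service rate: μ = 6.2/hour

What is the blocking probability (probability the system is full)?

ρ = λ/μ = 4.1/6.2 = 0.66129
P₀ = (1-ρ)/(1-ρ^(K+1)) = (1-0.66129)/(1-0.66129^8) = 0.3387/0.9634 = 0.3516
P_K = P₀×ρ^K = 0.3516 × 0.66129^7 = 0.3516 × 0.05530 = 0.01944
Blocking probability = 1.94%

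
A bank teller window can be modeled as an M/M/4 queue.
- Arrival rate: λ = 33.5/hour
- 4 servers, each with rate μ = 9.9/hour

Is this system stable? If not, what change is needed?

Stability requires ρ = λ/(cμ) < 1
ρ = 33.5/(4 × 9.9) = 33.5/39.60 = 0.8460
Since 0.8460 < 1, the system is STABLE.
The servers are busy 84.60% of the time.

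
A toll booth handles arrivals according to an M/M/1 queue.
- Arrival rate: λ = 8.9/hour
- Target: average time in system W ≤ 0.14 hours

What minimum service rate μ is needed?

For M/M/1: W = 1/(μ-λ)
Need W ≤ 0.14, so 1/(μ-λ) ≤ 0.14
μ - λ ≥ 1/0.14 = 7.1429
μ ≥ 8.9 + 7.1429 = 16.0429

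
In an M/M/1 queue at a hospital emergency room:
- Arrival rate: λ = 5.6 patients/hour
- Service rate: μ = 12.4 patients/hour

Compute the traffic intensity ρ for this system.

Server utilization: ρ = λ/μ
ρ = 5.6/12.4 = 0.4516
The server is busy 45.16% of the time.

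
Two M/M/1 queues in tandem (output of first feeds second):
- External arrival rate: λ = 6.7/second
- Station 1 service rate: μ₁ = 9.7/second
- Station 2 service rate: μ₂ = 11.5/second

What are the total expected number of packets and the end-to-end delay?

By Jackson's theorem, each station behaves as independent M/M/1.
Station 1: ρ₁ = 6.7/9.7 = 0.6907, L₁ = ρ₁/(1-ρ₁) = λ/(μ₁-λ) = 6.7/3.00 = 2.23333
Station 2: ρ₂ = 6.7/11.5 = 0.5826, L₂ = ρ₂/(1-ρ₂) = λ/(μ₂-λ) = 6.7/4.80 = 1.39583
Total: L = L₁ + L₂ = 2.23333 + 1.39583 = 3.6292
W = L/λ = 3.6292/6.7 = 0.5417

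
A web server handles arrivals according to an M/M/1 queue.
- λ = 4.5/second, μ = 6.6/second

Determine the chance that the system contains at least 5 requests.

ρ = λ/μ = 4.5/6.6 = 0.6818
P(N ≥ n) = ρⁿ
P(N ≥ 5) = 0.6818^5
P(N ≥ 5) = 0.1473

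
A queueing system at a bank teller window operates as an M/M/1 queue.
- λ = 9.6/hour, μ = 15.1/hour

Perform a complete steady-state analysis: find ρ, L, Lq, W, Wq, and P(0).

Step 1: ρ = λ/μ = 9.6/15.1 = 0.6358
Step 2: L = λ/(μ-λ) = 9.6/5.50 = 1.7455
Step 3: Lq = λ²/(μ(μ-λ)) = 92.16/(15.1×5.50) = 1.1097
Step 4: W = 1/(μ-λ) = 1/5.50 = 0.18182
Step 5: Wq = λ/(μ(μ-λ)) = 9.6/(15.1×5.50) = 0.1156
Step 6: P(0) = 1-ρ = 0.3642
Verify: L = λW = 9.6×0.18182 = 1.7455 ✔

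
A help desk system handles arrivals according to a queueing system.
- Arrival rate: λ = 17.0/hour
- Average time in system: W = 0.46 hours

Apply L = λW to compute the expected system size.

Little's Law: L = λW
L = 17.0 × 0.46 = 7.8200 tickets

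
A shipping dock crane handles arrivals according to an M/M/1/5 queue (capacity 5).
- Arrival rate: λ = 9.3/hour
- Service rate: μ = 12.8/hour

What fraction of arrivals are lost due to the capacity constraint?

ρ = λ/μ = 9.3/12.8 = 0.7265625
P₀ = (1-ρ)/(1-ρ^(K+1)) = (1-0.7265625)/(1-0.7265625^6) = 0.2734/0.8529 = 0.3206
P_K = P₀×ρ^K = 0.32060 × 0.7265625^5 = 0.32060 × 0.20247 = 0.06491
Blocking probability = 6.49%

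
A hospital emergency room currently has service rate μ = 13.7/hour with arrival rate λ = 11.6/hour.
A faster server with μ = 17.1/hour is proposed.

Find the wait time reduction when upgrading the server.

System 1: ρ₁ = 11.6/13.7 = 0.8467, W₁ = 1/(13.7-11.6) = 0.4762
System 2: ρ₂ = 11.6/17.1 = 0.6784, W₂ = 1/(17.1-11.6) = 0.1818
Improvement: (W₁-W₂)/W₁ = (0.4762-0.1818)/0.4762 = 61.82%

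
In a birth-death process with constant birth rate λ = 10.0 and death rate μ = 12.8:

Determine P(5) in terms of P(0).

For constant rates: P(n)/P(0) = (λ/μ)^n
P(5)/P(0) = (10.0/12.8)^5 = 0.78125^5 = 0.2910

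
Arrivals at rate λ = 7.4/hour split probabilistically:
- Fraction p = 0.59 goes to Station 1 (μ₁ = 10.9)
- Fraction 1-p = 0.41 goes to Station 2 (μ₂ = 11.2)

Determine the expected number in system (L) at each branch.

Effective rates: λ₁ = 7.4×0.59 = 4.366, λ₂ = 7.4×0.41 = 3.034
Station 1: ρ₁ = 4.366/10.9 = 0.40055, L₁ = ρ₁/(1-ρ₁) = 0.40055/(1-0.40055) = 0.6682
Station 2: ρ₂ = 3.034/11.2 = 0.27089, L₂ = ρ₂/(1-ρ₂) = 0.27089/(1-0.27089) = 0.3715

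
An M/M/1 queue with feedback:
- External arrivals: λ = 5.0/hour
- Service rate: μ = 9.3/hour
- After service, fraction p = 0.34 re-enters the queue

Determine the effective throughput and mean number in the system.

Effective arrival rate: λ_eff = λ/(1-p) = 5.0/(1-0.34) = 5.0/0.66 = 7.5758
ρ = λ_eff/μ = 7.5758/9.3 = 0.8146
L = ρ/(1-ρ) = 0.8146/(1-0.8146) = 4.3937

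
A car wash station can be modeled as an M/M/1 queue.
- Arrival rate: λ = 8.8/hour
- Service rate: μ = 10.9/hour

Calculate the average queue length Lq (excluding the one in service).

ρ = λ/μ = 8.8/10.9 = 0.8073
For M/M/1: Lq = λ²/(μ(μ-λ))
Lq = 77.44/(10.9 × 2.10)
Lq = 3.3831 cars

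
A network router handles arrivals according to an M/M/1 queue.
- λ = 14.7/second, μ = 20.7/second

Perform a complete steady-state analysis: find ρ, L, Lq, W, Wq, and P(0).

Step 1: ρ = λ/μ = 14.7/20.7 = 0.7101
Step 2: L = λ/(μ-λ) = 14.7/6.00 = 2.4500
Step 3: Lq = λ²/(μ(μ-λ)) = 216.09/(20.7×6.00) = 1.7399
Step 4: W = 1/(μ-λ) = 1/6.00 = 0.16667
Step 5: Wq = λ/(μ(μ-λ)) = 14.7/(20.7×6.00) = 0.1184
Step 6: P(0) = 1-ρ = 0.2899
Verify: L = λW = 14.7×0.16667 = 2.4500 ✔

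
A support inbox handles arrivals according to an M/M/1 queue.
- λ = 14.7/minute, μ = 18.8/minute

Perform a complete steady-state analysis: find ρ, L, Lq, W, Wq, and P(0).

Step 1: ρ = λ/μ = 14.7/18.8 = 0.7819
Step 2: L = λ/(μ-λ) = 14.7/4.10 = 3.5854
Step 3: Lq = λ²/(μ(μ-λ)) = 216.09/(18.8×4.10) = 2.8035
Step 4: W = 1/(μ-λ) = 1/4.10 = 0.243902
Step 5: Wq = λ/(μ(μ-λ)) = 14.7/(18.8×4.10) = 0.1907
Step 6: P(0) = 1-ρ = 0.2181
Verify: L = λW = 14.7×0.243902 = 3.5854 ✔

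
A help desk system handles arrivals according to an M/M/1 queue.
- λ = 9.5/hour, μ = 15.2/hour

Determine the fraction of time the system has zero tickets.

ρ = λ/μ = 9.5/15.2 = 0.6250
P(0) = 1 - ρ = 1 - 0.6250 = 0.3750
The server is idle 37.50% of the time.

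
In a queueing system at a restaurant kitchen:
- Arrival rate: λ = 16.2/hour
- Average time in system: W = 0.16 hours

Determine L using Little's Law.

Little's Law: L = λW
L = 16.2 × 0.16 = 2.5920 orders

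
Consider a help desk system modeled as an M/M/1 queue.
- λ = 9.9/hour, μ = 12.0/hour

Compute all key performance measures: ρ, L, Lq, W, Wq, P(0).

Step 1: ρ = λ/μ = 9.9/12.0 = 0.8250
Step 2: L = λ/(μ-λ) = 9.9/2.10 = 4.7143
Step 3: Lq = λ²/(μ(μ-λ)) = 98.01/(12.0×2.10) = 3.8893
Step 4: W = 1/(μ-λ) = 1/2.10 = 0.47619
Step 5: Wq = λ/(μ(μ-λ)) = 9.9/(12.0×2.10) = 0.3929
Step 6: P(0) = 1-ρ = 0.1750
Verify: L = λW = 9.9×0.47619 = 4.7143 ✔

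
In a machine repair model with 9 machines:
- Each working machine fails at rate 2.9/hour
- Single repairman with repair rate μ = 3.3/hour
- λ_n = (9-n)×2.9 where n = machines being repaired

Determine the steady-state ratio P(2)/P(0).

P(2)/P(0) = ∏_{i=0}^{2-1} λ_i/μ_{i+1}
= (9-0)×2.9/3.3 × (9-1)×2.9/3.3
= 55.6033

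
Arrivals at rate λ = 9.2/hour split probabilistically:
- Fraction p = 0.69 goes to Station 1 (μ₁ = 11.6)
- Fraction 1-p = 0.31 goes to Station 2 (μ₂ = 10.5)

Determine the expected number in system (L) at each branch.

Effective rates: λ₁ = 9.2×0.69 = 6.348, λ₂ = 9.2×0.31 = 2.852
Station 1: ρ₁ = 6.348/11.6 = 0.54724, L₁ = ρ₁/(1-ρ₁) = 0.54724/(1-0.54724) = 1.2087
Station 2: ρ₂ = 2.852/10.5 = 0.2716, L₂ = ρ₂/(1-ρ₂) = 0.2716/(1-0.2716) = 0.3729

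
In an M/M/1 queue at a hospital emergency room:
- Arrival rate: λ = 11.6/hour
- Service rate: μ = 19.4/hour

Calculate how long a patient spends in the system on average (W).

First, compute utilization: ρ = λ/μ = 11.6/19.4 = 0.5979
For M/M/1: W = 1/(μ-λ)
W = 1/(19.4-11.6) = 1/7.80
W = 0.1282 hours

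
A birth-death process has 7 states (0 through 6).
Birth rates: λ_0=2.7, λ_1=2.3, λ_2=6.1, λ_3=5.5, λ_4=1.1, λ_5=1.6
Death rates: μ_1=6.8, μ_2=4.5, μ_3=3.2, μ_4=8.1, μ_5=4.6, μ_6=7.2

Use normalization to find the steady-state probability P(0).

Ratios P(n)/P(0) = (λ₀···λₙ₋₁)/(μ₁···μₙ):
P(1)/P(0) = (2.7)/(6.8) = 0.39706
P(2)/P(0) = (2.7×2.3)/(6.8×4.5) = 0.20294
P(3)/P(0) = (2.7×2.3×6.1)/(6.8×4.5×3.2) = 0.38686
P(4)/P(0) = (2.7×2.3×6.1×5.5)/(6.8×4.5×3.2×8.1) = 0.26268
P(5)/P(0) = (2.7×2.3×6.1×5.5×1.1)/(6.8×4.5×3.2×8.1×4.6) = 0.062815
P(6)/P(0) = (2.7×2.3×6.1×5.5×1.1×1.6)/(6.8×4.5×3.2×8.1×4.6×7.2) = 0.013959

Normalization: ∑ P(n) = 1
P(0) × (1.0000 + 0.39706 + 0.20294 + 0.38686 + 0.26268 + 0.062815 + 0.013959) = 1
P(0) × 2.3263 = 1
P(0) = 1/2.3263 = 0.4299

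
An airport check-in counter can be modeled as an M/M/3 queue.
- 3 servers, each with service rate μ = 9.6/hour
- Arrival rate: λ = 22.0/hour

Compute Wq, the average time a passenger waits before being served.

Traffic intensity: ρ = λ/(cμ) = 22.0/(3×9.6) = 0.7639
Since ρ = 0.7639 < 1, system is stable.
Offered load a = λ/μ = cρ = 22.0/9.6 = 2.2917
P₀ = [ Σₙ₌₀^2 aⁿ/n! + a^3/(3!(1-ρ)) ]⁻¹
Σ = a^0/0! + a^1/1! + a^2/2! = 1.00000 + 2.29167 + 2.62587 = 5.9175
a^3/(3!(1-ρ)) = 12.0352/(6 × 0.23611) = 8.4955
P₀ = 1/(5.9175 + 8.4955) = 0.06938
Lq = P₀·a^3·ρ / (3!(1-ρ)²) = 0.069382 × 12.0352 × 0.76389 / (6 × 0.055748) = 1.9070
Wq = Lq/λ = 1.9070/22.0 = 0.08668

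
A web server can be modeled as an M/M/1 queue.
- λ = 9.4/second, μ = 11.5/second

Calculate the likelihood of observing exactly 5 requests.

ρ = λ/μ = 9.4/11.5 = 0.8174
P(n) = (1-ρ)ρⁿ
P(5) = (1-0.8174) × 0.8174^5
P(5) = 0.1826 × 0.3649
P(5) = 0.06663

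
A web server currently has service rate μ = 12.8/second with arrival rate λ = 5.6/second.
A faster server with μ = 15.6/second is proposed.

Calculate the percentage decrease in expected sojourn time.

System 1: ρ₁ = 5.6/12.8 = 0.4375, W₁ = 1/(12.8-5.6) = 0.13889
System 2: ρ₂ = 5.6/15.6 = 0.3590, W₂ = 1/(15.6-5.6) = 0.10000
Improvement: (W₁-W₂)/W₁ = (0.13889-0.10000)/0.13889 = 28.00%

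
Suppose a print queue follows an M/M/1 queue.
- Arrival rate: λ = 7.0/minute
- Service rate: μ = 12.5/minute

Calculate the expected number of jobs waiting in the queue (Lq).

ρ = λ/μ = 7.0/12.5 = 0.5600
For M/M/1: Lq = λ²/(μ(μ-λ))
Lq = 49.00/(12.5 × 5.50)
Lq = 0.7127 jobs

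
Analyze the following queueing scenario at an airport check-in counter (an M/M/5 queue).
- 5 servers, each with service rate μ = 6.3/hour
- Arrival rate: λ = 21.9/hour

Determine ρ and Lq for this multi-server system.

Traffic intensity: ρ = λ/(cμ) = 21.9/(5×6.3) = 0.6952
Since ρ = 0.6952 < 1, system is stable.
Offered load a = λ/μ = cρ = 21.9/6.3 = 3.4762
P₀ = [ Σₙ₌₀^4 aⁿ/n! + a^5/(5!(1-ρ)) ]⁻¹
Σ = a^0/0! + a^1/1! + a^2/2! + a^3/3! + a^4/4! = 1.00000 + 3.47619 + 6.04195 + 7.00099 + 6.08419 = 23.6033
a^5/(5!(1-ρ)) = 507.5956/(120 × 0.304762) = 13.8796
P₀ = 1/(23.6033 + 13.8796) = 0.02668
Lq = P₀·a^5·ρ / (5!(1-ρ)²) = 0.02668 × 507.5956 × 0.6952 / (120 × 0.09288) = 0.8447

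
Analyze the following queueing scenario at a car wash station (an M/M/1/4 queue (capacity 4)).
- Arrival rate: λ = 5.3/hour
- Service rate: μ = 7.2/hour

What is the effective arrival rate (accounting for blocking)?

ρ = λ/μ = 5.3/7.2 = 0.73611
P₀ = (1-ρ)/(1-ρ^(K+1)) = (1-0.73611)/(1-0.73611^5) = 0.263890/0.783871 = 0.3366
P_K = P₀×ρ^K = 0.33665 × 0.73611^4 = 0.33665 × 0.29361 = 0.09884
λ_eff = λ(1-P_K) = 5.3 × (1 - 0.09884) = 5.3 × 0.90116 = 4.7761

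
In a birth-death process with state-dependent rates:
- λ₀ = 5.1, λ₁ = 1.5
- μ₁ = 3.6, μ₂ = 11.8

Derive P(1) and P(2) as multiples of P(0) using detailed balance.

Balance equations:
State 0: λ₀P₀ = μ₁P₁ → P₁ = (λ₀/μ₁)P₀ = (5.1/3.6)P₀ = 1.4167P₀
State 1: P₂ = (λ₀λ₁)/(μ₁μ₂)P₀ = (5.1×1.5)/(3.6×11.8)P₀ = 0.1801P₀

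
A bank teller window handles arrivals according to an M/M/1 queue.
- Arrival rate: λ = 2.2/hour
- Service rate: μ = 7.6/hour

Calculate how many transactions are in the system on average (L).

ρ = λ/μ = 2.2/7.6 = 0.2895
For M/M/1: L = λ/(μ-λ)
L = 2.2/(7.6-2.2) = 2.2/5.40
L = 0.4074 transactions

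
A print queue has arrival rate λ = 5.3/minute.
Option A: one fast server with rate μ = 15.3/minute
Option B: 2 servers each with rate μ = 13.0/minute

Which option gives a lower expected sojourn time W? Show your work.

Option A: single server μ = 15.3 (M/M/1)
  ρ_A = 5.3/15.3 = 0.3464
  W_A = 1/(μ-λ) = 1/(15.3-5.3) = 1/10.00 = 0.1000

Option B: 2 servers μ = 13.0 (M/M/2)
  ρ_B = λ/(cμ) = 5.3/(2×13.0) = 0.2038
  Offered load a = λ/μ = cρ = 5.3/13.0 = 0.4077
  P₀ = [ Σₙ₌₀^1 aⁿ/n! + a^2/(2!(1-ρ)) ]⁻¹
  Σ = a^0/0! + a^1/1! = 1.0000 + 0.4077 = 1.4077
  a^2/(2!(1-ρ)) = 0.1662/(2 × 0.7962) = 0.1044
  P₀ = 1/(1.4077 + 0.1044) = 0.6613
  Lq = P₀·a^2·ρ / (2!(1-ρ)²) = 0.66134 × 0.16621 × 0.20385 / (2 × 0.63386) = 0.01768
  Wq_B = Lq/λ = 0.017675/5.3 = 0.003335
  W_B = Wq_B + 1/μ = 0.003335 + 0.07692 = 0.08026

Since W_B = 0.08026 < W_A = 0.1000, Option B (multiple servers) has the shorter time in system.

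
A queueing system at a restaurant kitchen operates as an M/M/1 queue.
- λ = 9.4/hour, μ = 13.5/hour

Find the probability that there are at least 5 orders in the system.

ρ = λ/μ = 9.4/13.5 = 0.6963
P(N ≥ n) = ρⁿ
P(N ≥ 5) = 0.6963^5
P(N ≥ 5) = 0.1637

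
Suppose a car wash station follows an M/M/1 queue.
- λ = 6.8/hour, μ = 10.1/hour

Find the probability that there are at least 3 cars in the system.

ρ = λ/μ = 6.8/10.1 = 0.6733
P(N ≥ n) = ρⁿ
P(N ≥ 3) = 0.6733^3
P(N ≥ 3) = 0.3052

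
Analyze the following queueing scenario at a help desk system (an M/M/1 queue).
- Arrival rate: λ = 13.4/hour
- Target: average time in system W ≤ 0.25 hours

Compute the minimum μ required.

For M/M/1: W = 1/(μ-λ)
Need W ≤ 0.25, so 1/(μ-λ) ≤ 0.25
μ - λ ≥ 1/0.25 = 4.0000
μ ≥ 13.4 + 4.0000 = 17.4000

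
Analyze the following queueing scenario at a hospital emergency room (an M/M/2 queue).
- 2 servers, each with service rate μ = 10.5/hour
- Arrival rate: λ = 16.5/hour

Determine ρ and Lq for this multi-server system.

Traffic intensity: ρ = λ/(cμ) = 16.5/(2×10.5) = 0.7857
Since ρ = 0.7857 < 1, system is stable.
Offered load a = λ/μ = cρ = 16.5/10.5 = 1.5714
P₀ = [ Σₙ₌₀^1 aⁿ/n! + a^2/(2!(1-ρ)) ]⁻¹
Σ = a^0/0! + a^1/1! = 1.0000 + 1.5714 = 2.5714
a^2/(2!(1-ρ)) = 2.46939/(2 × 0.214286) = 5.7619
P₀ = 1/(2.5714 + 5.7619) = 0.1200
Lq = P₀·a^2·ρ / (2!(1-ρ)²) = 0.120000 × 2.46939 × 0.785714 / (2 × 0.0459184) = 2.5352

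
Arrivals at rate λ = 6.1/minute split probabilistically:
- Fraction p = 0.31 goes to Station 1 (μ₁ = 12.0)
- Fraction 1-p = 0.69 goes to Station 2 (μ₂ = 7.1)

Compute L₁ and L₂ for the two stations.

Effective rates: λ₁ = 6.1×0.31 = 1.891, λ₂ = 6.1×0.69 = 4.209
Station 1: ρ₁ = 1.891/12.0 = 0.1576, L₁ = ρ₁/(1-ρ₁) = 0.1576/(1-0.1576) = 0.1871
Station 2: ρ₂ = 4.209/7.1 = 0.59282, L₂ = ρ₂/(1-ρ₂) = 0.59282/(1-0.59282) = 1.4559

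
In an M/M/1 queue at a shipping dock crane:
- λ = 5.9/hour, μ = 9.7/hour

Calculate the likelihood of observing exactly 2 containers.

ρ = λ/μ = 5.9/9.7 = 0.6082
P(n) = (1-ρ)ρⁿ
P(2) = (1-0.6082) × 0.6082^2
P(2) = 0.3918 × 0.3699
P(2) = 0.1449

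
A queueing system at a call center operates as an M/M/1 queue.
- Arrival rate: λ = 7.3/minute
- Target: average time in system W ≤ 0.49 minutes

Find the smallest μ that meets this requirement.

For M/M/1: W = 1/(μ-λ)
Need W ≤ 0.49, so 1/(μ-λ) ≤ 0.49
μ - λ ≥ 1/0.49 = 2.0408
μ ≥ 7.3 + 2.0408 = 9.3408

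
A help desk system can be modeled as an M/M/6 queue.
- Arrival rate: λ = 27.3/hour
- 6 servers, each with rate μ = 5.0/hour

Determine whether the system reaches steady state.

Stability requires ρ = λ/(cμ) < 1
ρ = 27.3/(6 × 5.0) = 27.3/30.00 = 0.9100
Since 0.9100 < 1, the system is STABLE.
The servers are busy 91.00% of the time.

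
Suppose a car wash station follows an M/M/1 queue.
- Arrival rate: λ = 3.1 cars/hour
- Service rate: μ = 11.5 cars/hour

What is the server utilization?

Server utilization: ρ = λ/μ
ρ = 3.1/11.5 = 0.2696
The server is busy 26.96% of the time.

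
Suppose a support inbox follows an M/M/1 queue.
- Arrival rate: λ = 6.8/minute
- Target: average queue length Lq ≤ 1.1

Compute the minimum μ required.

For M/M/1: Lq = λ²/(μ(μ-λ))
Need Lq ≤ 1.1, i.e. μ(μ-λ) ≥ λ²/1.1
μ² - 6.8μ - 46.24/1.1 ≥ 0  →  μ² - 6.8μ - 42.036364 ≥ 0
Quadratic formula (positive root): μ = [λ + √(λ² + 4×42.036364)]/2
Discriminant: 46.24 + 4×42.036364 = 214.3855, √214.3855 = 14.6419
μ ≥ (6.8 + 14.6419)/2 = 10.7210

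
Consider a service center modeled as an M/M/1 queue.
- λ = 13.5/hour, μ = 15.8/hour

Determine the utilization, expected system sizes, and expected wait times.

Step 1: ρ = λ/μ = 13.5/15.8 = 0.8544
Step 2: L = λ/(μ-λ) = 13.5/2.30 = 5.8696
Step 3: Lq = λ²/(μ(μ-λ)) = 182.25/(15.8×2.30) = 5.0151
Step 4: W = 1/(μ-λ) = 1/2.30 = 0.434783
Step 5: Wq = λ/(μ(μ-λ)) = 13.5/(15.8×2.30) = 0.3715
Step 6: P(0) = 1-ρ = 0.1456
Verify: L = λW = 13.5×0.434783 = 5.8696 ✔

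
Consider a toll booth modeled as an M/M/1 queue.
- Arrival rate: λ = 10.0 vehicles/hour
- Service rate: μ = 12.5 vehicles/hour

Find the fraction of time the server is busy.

Server utilization: ρ = λ/μ
ρ = 10.0/12.5 = 0.8000
The server is busy 80.00% of the time.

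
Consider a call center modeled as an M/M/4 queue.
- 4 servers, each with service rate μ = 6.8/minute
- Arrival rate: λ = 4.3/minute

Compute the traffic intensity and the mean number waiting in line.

Traffic intensity: ρ = λ/(cμ) = 4.3/(4×6.8) = 0.1581
Since ρ = 0.1581 < 1, system is stable.
Offered load a = λ/μ = cρ = 4.3/6.8 = 0.6324
P₀ = [ Σₙ₌₀^3 aⁿ/n! + a^4/(4!(1-ρ)) ]⁻¹
Σ = a^0/0! + a^1/1! + a^2/2! + a^3/3! = 1.0000 + 0.6324 + 0.1999 + 0.04214 = 1.8744
a^4/(4!(1-ρ)) = 0.159896/(24 × 0.841912) = 0.007913
P₀ = 1/(1.8744 + 0.007913) = 0.5313
Lq = P₀·a^4·ρ / (4!(1-ρ)²) = 0.53125 × 0.15990 × 0.15809 / (24 × 0.70882) = 0.0007894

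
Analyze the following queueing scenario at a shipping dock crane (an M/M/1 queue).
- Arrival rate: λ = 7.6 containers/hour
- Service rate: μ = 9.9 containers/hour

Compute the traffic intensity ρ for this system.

Server utilization: ρ = λ/μ
ρ = 7.6/9.9 = 0.7677
The server is busy 76.77% of the time.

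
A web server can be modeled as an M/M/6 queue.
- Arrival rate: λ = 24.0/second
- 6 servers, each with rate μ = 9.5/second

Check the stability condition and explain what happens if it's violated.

Stability requires ρ = λ/(cμ) < 1
ρ = 24.0/(6 × 9.5) = 24.0/57.00 = 0.4211
Since 0.4211 < 1, the system is STABLE.
The servers are busy 42.11% of the time.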